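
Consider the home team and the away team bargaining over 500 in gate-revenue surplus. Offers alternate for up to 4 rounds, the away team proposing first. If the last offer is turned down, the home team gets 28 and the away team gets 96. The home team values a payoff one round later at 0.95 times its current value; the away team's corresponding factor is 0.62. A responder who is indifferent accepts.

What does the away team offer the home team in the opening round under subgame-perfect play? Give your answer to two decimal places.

406.56

Round 4 (the home team proposes): the away team gets 96 if talks fail, so the home team offers 96 and keeps 404.
Round 3 (the away team proposes): the home team can get 404 next round, worth 0.95 × 404 = 383.8 now; the away team offers that and keeps 116.2.
Round 2 (the home team proposes): the away team can get 116.2 next round, worth 0.62 × 116.2 = 72.044 now, so the home team offers 72.044, keeping 427.956.
Round 1 (the away team proposes): the home team can get 427.956 next round, worth 0.95 × 427.956 = 406.5582 now, so the away team offers 406.5582, keeping 93.4418.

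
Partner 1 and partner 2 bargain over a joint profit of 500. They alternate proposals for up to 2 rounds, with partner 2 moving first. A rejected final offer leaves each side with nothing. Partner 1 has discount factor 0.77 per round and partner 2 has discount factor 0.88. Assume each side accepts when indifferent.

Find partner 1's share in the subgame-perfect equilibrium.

385

Round 2 (partner 1 proposes): partner 2 will accept anything ≥ 0, so partner 1 offers 0 and keeps 500.
Round 1 (partner 2 proposes): partner 1 can get 500 next round, worth 0.77 × 500 = 385 now; partner 2 offers that and keeps 115.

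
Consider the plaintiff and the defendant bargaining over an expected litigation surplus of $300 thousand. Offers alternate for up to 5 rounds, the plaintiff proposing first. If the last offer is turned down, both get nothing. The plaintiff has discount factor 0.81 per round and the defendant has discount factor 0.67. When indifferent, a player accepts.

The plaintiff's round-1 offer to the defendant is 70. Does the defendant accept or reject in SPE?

Accept

Round 5 (the plaintiff proposes): rejection yields 0 for the defendant; the plaintiff offers 0 and keeps 300.
Round 4 (the defendant proposes): the plaintiff can get 300 next round, worth 0.81 × 300 = 243 now, so the defendant offers 243, keeping 57.
Round 3 (the plaintiff proposes): the defendant can get 57 next round, worth 0.67 × 57 = 38.19 now, so the plaintiff offers 38.19, keeping 261.81.
Round 2 (the defendant proposes): the plaintiff can get 261.81 next round, worth 0.81 × 261.81 = 212.0661 now. The defendant offers 212.0661 and keeps 300 − 212.0661 = 87.9339.
So by rejecting in round 1, the defendant gets 87.9339 next round, worth 0.67 × 87.9339 = 58.915713 now.
Offer 70 ≥ 58.915713, so the defendant accepts.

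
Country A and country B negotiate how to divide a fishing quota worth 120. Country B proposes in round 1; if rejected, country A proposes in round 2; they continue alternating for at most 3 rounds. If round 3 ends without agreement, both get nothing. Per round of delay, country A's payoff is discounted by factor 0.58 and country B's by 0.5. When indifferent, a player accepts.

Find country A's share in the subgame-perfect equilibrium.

Round 3 (country B proposes): rejection yields 0 for country A; country B offers 0 and keeps 120.
Round 2 (country A proposes): country B can get 120 next round, worth 0.5 × 120 = 60 now. Country A offers 60 and keeps 120 − 60 = 60.
Round 1 (country B proposes): country A can get 60 next round, worth 0.58 × 60 = 34.8 now, so country B offers 34.8, keeping 85.2.

34.8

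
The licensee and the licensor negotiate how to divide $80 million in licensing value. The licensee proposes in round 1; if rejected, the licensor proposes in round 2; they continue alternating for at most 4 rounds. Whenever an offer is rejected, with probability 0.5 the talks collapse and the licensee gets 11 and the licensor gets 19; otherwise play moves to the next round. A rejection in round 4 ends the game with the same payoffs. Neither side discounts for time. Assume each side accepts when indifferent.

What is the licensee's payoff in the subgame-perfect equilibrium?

42.25

Round 4 (the licensor proposes): the licensee gets 11 if talks fail, so the licensor offers 11 and keeps 69.
Round 3 (the licensee proposes): rejecting gives the licensor an expected 0.5 × 69 + 0.5 × 19 = 44. The licensee offers 44 and keeps 80 − 44 = 36.
Round 2 (the licensor proposes): rejecting gives the licensee an expected 0.5 × 36 + 0.5 × 11 = 23.5. The licensor offers 23.5 and keeps 80 − 23.5 = 56.5.
Round 1 (the licensee proposes): rejecting gives the licensor an expected 0.5 × 56.5 + 0.5 × 19 = 37.75; the licensee offers that and keeps 42.25.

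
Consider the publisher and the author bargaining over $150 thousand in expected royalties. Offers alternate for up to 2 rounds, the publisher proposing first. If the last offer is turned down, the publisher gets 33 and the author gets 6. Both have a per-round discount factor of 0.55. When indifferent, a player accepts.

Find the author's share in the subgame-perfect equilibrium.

64.35

Round 2 (the author proposes): the publisher gets 33 if talks fail, so the author offers 33 and keeps 117.
Round 1 (the publisher proposes): the author can get 117 next round, worth 0.55 × 117 = 64.35 now; the publisher offers that and keeps 85.65.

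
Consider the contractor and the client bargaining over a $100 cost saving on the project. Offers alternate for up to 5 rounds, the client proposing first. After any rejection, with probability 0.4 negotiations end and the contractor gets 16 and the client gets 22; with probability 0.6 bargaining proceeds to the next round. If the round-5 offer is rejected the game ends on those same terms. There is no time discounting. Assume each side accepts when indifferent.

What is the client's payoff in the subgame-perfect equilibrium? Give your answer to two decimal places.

By backward induction:
Round 5 (the client proposes): the contractor gets 16 if talks fail, so the client offers 16 and keeps 84.
Round 4 (the contractor proposes): rejecting gives the client an expected 0.6 × 84 + 0.4 × 22 = 59.2, so the contractor offers 59.2, keeping 40.8.
Round 3 (the client proposes): rejecting gives the contractor an expected 0.6 × 40.8 + 0.4 × 16 = 30.88, so the client offers 30.88, keeping 69.12.
Round 2 (the contractor proposes): rejecting gives the client an expected 0.6 × 69.12 + 0.4 × 22 = 50.272. The contractor offers 50.272 and keeps 100 − 50.272 = 49.728.
Round 1 (the client proposes): rejecting gives the contractor an expected 0.6 × 49.728 + 0.4 × 16 = 36.2368. The client offers 36.2368 and keeps 100 − 36.2368 = 63.7632.

63.76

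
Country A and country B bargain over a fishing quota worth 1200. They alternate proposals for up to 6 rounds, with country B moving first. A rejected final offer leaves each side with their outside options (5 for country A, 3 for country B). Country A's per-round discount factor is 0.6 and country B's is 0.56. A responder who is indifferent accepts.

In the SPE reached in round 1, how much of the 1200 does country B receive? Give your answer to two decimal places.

Work backward from the last round.
Round 6 (country A proposes): country B gets 3 if talks fail, so country A offers 3 and keeps 1197.
Round 5 (country B proposes): country A can get 1197 next round, worth 0.6 × 1197 = 718.2 now, so country B offers 718.2, keeping 481.8.
Round 4 (country A proposes): country B can get 481.8 next round, worth 0.56 × 481.8 = 269.808 now. Country A offers 269.808 and keeps 1200 − 269.808 = 930.192.
Round 3 (country B proposes): country A can get 930.192 next round, worth 0.6 × 930.192 = 558.1152 now, so country B offers 558.1152, keeping 641.8848.
Round 2 (country A proposes): country B can get 641.8848 next round, worth 0.56 × 641.8848 = 359.455488 now; country A offers that and keeps 840.544512.
Round 1 (country B proposes): country A can get 840.544512 next round, worth 0.6 × 840.544512 = 504.3267072 now. Country B offers 504.3267072 and keeps 1200 − 504.3267072 = 695.6732928.

695.67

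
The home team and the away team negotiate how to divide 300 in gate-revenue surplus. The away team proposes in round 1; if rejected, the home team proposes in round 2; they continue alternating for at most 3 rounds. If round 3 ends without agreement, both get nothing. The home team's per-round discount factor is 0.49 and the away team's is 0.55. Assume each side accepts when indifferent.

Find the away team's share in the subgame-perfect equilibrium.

Work backward from the last round.
Round 3 (the away team proposes): the home team will accept anything ≥ 0, so the away team offers 0 and keeps 300.
Round 2 (the home team proposes): the away team can get 300 next round, worth 0.55 × 300 = 165 now. The home team offers 165 and keeps 300 − 165 = 135.
Round 1 (the away team proposes): the home team can get 135 next round, worth 0.49 × 135 = 66.15 now. The away team offers 66.15 and keeps 300 − 66.15 = 233.85.

233.85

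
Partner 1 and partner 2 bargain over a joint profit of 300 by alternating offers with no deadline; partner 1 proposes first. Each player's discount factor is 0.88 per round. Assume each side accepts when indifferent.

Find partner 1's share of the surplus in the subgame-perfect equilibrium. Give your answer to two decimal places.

159.57

When partner 1 proposes, partner 2 accepts any offer worth at least 0.88 times what partner 2 would get by proposing next round; and vice versa.
This gives x = 300 − 0.88y and y = 300 − 0.88x, where x and y are each side's share when it proposes.
Hence (1 − 0.88·0.88)x = 300(1 − 0.88), i.e. 0.2256·x = 36.
x ≈ 159.5745; partner 2's share is 300 − x ≈ 140.4255.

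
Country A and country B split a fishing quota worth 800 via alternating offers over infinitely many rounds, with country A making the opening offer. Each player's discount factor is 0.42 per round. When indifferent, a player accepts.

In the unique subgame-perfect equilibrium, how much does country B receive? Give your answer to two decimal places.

236.62

When country A proposes, country B accepts any offer worth at least 0.42 times what country B would get by proposing next round; and vice versa.
This gives x = 800 − 0.42y and y = 800 − 0.42x, where x and y are each side's share when it proposes.
Hence (1 − 0.42·0.42)x = 800(1 − 0.42), i.e. 0.8236·x = 464.
x ≈ 563.3803; country B's share is 800 − x ≈ 236.6197.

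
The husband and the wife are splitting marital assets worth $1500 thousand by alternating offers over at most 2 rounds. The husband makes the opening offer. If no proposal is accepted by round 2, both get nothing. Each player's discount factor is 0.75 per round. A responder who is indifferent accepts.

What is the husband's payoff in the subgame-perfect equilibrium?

Round 2 (the wife proposes): rejection yields 0 for the husband; the wife offers 0 and keeps 1500.
Round 1 (the husband proposes): the wife can get 1500 next round, worth 0.75 × 1500 = 1125 now. The husband offers 1125 and keeps 1500 − 1125 = 375.

375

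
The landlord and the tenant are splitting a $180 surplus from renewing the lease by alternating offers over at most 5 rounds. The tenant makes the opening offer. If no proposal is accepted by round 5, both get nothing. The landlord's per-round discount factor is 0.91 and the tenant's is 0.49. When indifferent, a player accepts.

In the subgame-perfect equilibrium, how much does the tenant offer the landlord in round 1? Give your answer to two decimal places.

120.79

Round 5 (the tenant proposes): rejection yields 0 for the landlord; the tenant offers 0 and keeps 180.
Round 4 (the landlord proposes): the tenant can get 180 next round, worth 0.49 × 180 = 88.2 now. The landlord offers 88.2 and keeps 180 − 88.2 = 91.8.
Round 3 (the tenant proposes): the landlord can get 91.8 next round, worth 0.91 × 91.8 = 83.538 now. The tenant offers 83.538 and keeps 180 − 83.538 = 96.462.
Round 2 (the landlord proposes): the tenant can get 96.462 next round, worth 0.49 × 96.462 = 47.26638 now, so the landlord offers 47.26638, keeping 132.73362.
Round 1 (the tenant proposes): the landlord can get 132.73362 next round, worth 0.91 × 132.73362 = 120.7875942 now; the tenant offers that and keeps 59.2124058.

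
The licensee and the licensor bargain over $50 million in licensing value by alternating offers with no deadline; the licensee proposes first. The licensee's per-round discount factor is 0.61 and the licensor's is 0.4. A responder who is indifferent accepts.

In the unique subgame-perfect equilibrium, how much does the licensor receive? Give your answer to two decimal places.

In a stationary SPE each proposer offers the other exactly their discounted continuation value.
If the licensee keeps x when proposing and the licensor keeps y when proposing, then x = 50 − 0.4y and y = 50 − 0.61x.
Solving: x = 50(1 − 0.4) / (1 − 0.61·0.4) = 30 / 0.756 ≈ 39.6825.
The licensor gets 50 − 39.6825 ≈ 10.3175.

10.32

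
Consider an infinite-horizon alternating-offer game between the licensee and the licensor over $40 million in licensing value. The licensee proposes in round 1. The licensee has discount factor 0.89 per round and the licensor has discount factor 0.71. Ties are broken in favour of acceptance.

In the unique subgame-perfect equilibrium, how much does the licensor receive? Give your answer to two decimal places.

8.49

Let x be the licensee's share when the licensee proposes and y be the licensor's share when the licensor proposes.
The licensor accepts iff offered ≥ 0.71·y, so x = 40 − 0.71y. Symmetrically y = 40 − 0.89x.
Substituting: x = 40 − 0.71(40 − 0.89x), giving x(1 − 0.89·0.71) = 40(1 − 0.71).
So x = 40 × 0.29 / 0.3681 ≈ 31.5132, and the licensor receives 40 − x ≈ 8.4868.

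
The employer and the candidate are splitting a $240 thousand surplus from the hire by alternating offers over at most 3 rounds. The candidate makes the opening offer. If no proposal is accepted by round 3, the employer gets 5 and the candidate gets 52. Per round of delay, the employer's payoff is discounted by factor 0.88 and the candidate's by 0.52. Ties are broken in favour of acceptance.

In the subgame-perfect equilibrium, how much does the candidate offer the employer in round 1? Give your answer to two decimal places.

103.66

Round 3 (the candidate proposes): the employer gets 5 if talks fail, so the candidate offers 5 and keeps 235.
Round 2 (the employer proposes): the candidate can get 235 next round, worth 0.52 × 235 = 122.2 now; the employer offers that and keeps 117.8.
Round 1 (the candidate proposes): the employer can get 117.8 next round, worth 0.88 × 117.8 = 103.664 now; the candidate offers that and keeps 136.336.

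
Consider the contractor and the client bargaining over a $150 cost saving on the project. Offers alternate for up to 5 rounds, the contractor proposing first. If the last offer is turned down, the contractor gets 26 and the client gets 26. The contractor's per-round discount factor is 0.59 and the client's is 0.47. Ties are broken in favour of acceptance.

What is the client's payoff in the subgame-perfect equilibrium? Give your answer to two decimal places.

38.92

By backward induction:
Round 5 (the contractor proposes): the client gets 26 if talks fail, so the contractor offers 26 and keeps 124.
Round 4 (the client proposes): the contractor can get 124 next round, worth 0.59 × 124 = 73.16 now. The client offers 73.16 and keeps 150 − 73.16 = 76.84.
Round 3 (the contractor proposes): the client can get 76.84 next round, worth 0.47 × 76.84 = 36.1148 now; the contractor offers that and keeps 113.8852.
Round 2 (the client proposes): the contractor can get 113.8852 next round, worth 0.59 × 113.8852 = 67.192268 now; the client offers that and keeps 82.807732.
Round 1 (the contractor proposes): the client can get 82.807732 next round, worth 0.47 × 82.807732 = 38.91963404 now, so the contractor offers 38.91963404, keeping 111.08036596.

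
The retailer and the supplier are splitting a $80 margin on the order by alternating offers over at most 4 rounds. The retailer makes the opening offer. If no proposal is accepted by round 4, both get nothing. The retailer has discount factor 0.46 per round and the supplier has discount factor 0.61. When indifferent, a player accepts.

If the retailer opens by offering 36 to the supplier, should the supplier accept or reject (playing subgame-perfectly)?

Reject

Round 4 (the supplier proposes): the retailer will accept anything ≥ 0, so the supplier offers 0 and keeps 80.
Round 3 (the retailer proposes): the supplier can get 80 next round, worth 0.61 × 80 = 48.8 now, so the retailer offers 48.8, keeping 31.2.
Round 2 (the supplier proposes): the retailer can get 31.2 next round, worth 0.46 × 31.2 = 14.352 now. The supplier offers 14.352 and keeps 80 − 14.352 = 65.648.
So by rejecting in round 1, the supplier gets 65.648 next round, worth 0.61 × 65.648 = 40.04528 now.
Offer 36 < 40.04528, so the supplier rejects.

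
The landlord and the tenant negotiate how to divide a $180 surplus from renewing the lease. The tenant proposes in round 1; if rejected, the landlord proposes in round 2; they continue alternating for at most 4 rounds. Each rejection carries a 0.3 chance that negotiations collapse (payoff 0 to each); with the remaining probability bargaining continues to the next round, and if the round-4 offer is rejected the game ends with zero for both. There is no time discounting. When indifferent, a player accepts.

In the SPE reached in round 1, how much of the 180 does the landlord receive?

99.54

By backward induction:
Round 4 (the landlord proposes): rejection yields 0 for the tenant; the landlord offers 0 and keeps 180.
Round 3 (the tenant proposes): rejecting gives the landlord an expected 0.7 × 180 = 126. The tenant offers 126 and keeps 180 − 126 = 54.
Round 2 (the landlord proposes): rejecting gives the tenant an expected 0.7 × 54 = 37.8, so the landlord offers 37.8, keeping 142.2.
Round 1 (the tenant proposes): rejecting gives the landlord an expected 0.7 × 142.2 = 99.54; the tenant offers that and keeps 80.46.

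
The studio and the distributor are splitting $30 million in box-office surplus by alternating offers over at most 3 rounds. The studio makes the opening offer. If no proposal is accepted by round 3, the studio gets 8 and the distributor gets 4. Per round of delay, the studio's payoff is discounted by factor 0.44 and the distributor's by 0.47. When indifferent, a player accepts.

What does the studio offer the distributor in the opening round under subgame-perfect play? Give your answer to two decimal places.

Solve by backward induction from round 3.
Round 3 (the studio proposes): the distributor gets 4 if talks fail, so the studio offers 4 and keeps 26.
Round 2 (the distributor proposes): the studio can get 26 next round, worth 0.44 × 26 = 11.44 now. The distributor offers 11.44 and keeps 30 − 11.44 = 18.56.
Round 1 (the studio proposes): the distributor can get 18.56 next round, worth 0.47 × 18.56 = 8.7232 now. The studio offers 8.7232 and keeps 30 − 8.7232 = 21.2768.

8.72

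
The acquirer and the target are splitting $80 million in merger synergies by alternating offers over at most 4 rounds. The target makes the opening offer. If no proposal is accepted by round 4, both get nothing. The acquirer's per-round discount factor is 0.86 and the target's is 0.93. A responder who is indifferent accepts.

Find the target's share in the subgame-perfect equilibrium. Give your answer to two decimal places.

Round 4 (the acquirer proposes): the target will accept anything ≥ 0, so the acquirer offers 0 and keeps 80.
Round 3 (the target proposes): the acquirer can get 80 next round, worth 0.86 × 80 = 68.8 now, so the target offers 68.8, keeping 11.2.
Round 2 (the acquirer proposes): the target can get 11.2 next round, worth 0.93 × 11.2 = 10.416 now. The acquirer offers 10.416 and keeps 80 − 10.416 = 69.584.
Round 1 (the target proposes): the acquirer can get 69.584 next round, worth 0.86 × 69.584 = 59.84224 now, so the target offers 59.84224, keeping 20.15776.

20.16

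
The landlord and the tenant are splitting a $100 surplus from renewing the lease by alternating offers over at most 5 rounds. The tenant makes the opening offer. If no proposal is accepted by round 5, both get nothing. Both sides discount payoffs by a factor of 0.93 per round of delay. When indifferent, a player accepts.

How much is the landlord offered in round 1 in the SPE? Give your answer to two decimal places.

12.14

Round 5 (the tenant proposes): the landlord will accept anything ≥ 0, so the tenant offers 0 and keeps 100.
Round 4 (the landlord proposes): the tenant can get 100 next round, worth 0.93 × 100 = 93 now. The landlord offers 93 and keeps 100 − 93 = 7.
Round 3 (the tenant proposes): the landlord can get 7 next round, worth 0.93 × 7 = 6.51 now; the tenant offers that and keeps 93.49.
Round 2 (the landlord proposes): the tenant can get 93.49 next round, worth 0.93 × 93.49 = 86.9457 now. The landlord offers 86.9457 and keeps 100 − 86.9457 = 13.0543.
Round 1 (the tenant proposes): the landlord can get 13.0543 next round, worth 0.93 × 13.0543 = 12.140499 now, so the tenant offers 12.140499, keeping 87.859501.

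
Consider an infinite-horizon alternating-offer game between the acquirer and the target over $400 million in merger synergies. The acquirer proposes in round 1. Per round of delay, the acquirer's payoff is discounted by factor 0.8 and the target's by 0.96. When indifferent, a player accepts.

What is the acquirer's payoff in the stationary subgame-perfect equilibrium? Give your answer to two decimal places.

Let x be the acquirer's share when the acquirer proposes and y be the target's share when the target proposes.
The target accepts iff offered ≥ 0.96·y, so x = 400 − 0.96y. Symmetrically y = 400 − 0.8x.
Substituting: x = 400 − 0.96(400 − 0.8x), giving x(1 − 0.8·0.96) = 400(1 − 0.96).
So x = 400 × 0.04 / 0.232 ≈ 68.9655, and the target receives 400 − x ≈ 331.0345.

68.97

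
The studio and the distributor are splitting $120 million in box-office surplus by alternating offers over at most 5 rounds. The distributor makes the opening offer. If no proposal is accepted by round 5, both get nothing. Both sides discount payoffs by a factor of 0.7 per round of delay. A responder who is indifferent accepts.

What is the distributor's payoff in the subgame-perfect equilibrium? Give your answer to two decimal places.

Solve by backward induction from round 5.
Round 5 (the distributor proposes): rejection yields 0 for the studio; the distributor offers 0 and keeps 120.
Round 4 (the studio proposes): the distributor can get 120 next round, worth 0.7 × 120 = 84 now. The studio offers 84 and keeps 120 − 84 = 36.
Round 3 (the distributor proposes): the studio can get 36 next round, worth 0.7 × 36 = 25.2 now. The distributor offers 25.2 and keeps 120 − 25.2 = 94.8.
Round 2 (the studio proposes): the distributor can get 94.8 next round, worth 0.7 × 94.8 = 66.36 now, so the studio offers 66.36, keeping 53.64.
Round 1 (the distributor proposes): the studio can get 53.64 next round, worth 0.7 × 53.64 = 37.548 now; the distributor offers that and keeps 82.452.

82.45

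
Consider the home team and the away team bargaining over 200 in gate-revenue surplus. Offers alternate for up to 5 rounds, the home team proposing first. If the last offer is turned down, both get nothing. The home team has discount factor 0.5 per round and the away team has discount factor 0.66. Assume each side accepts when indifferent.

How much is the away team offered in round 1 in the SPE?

87.78

Work backward from the last round.
Round 5 (the home team proposes): the away team will accept anything ≥ 0, so the home team offers 0 and keeps 200.
Round 4 (the away team proposes): the home team can get 200 next round, worth 0.5 × 200 = 100 now. The away team offers 100 and keeps 200 − 100 = 100.
Round 3 (the home team proposes): the away team can get 100 next round, worth 0.66 × 100 = 66 now; the home team offers that and keeps 134.
Round 2 (the away team proposes): the home team can get 134 next round, worth 0.5 × 134 = 67 now; the away team offers that and keeps 133.
Round 1 (the home team proposes): the away team can get 133 next round, worth 0.66 × 133 = 87.78 now; the home team offers that and keeps 112.22.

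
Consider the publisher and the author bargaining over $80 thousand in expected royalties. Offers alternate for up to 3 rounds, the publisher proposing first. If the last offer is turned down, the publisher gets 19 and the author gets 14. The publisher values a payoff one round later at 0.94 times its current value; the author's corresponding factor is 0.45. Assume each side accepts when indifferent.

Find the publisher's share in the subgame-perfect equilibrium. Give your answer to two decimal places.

Round 3 (the publisher proposes): the author gets 14 if talks fail, so the publisher offers 14 and keeps 66.
Round 2 (the author proposes): the publisher can get 66 next round, worth 0.94 × 66 = 62.04 now. The author offers 62.04 and keeps 80 − 62.04 = 17.96.
Round 1 (the publisher proposes): the author can get 17.96 next round, worth 0.45 × 17.96 = 8.082 now; the publisher offers that and keeps 71.918.

71.92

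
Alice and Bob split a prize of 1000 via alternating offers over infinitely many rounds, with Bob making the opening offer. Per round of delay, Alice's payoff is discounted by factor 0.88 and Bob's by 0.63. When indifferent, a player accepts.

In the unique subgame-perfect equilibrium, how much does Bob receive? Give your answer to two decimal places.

Let x be Bob's share when Bob proposes and y be Alice's share when Alice proposes.
Alice accepts iff offered ≥ 0.88·y, so x = 1000 − 0.88y. Symmetrically y = 1000 − 0.63x.
Substituting: x = 1000 − 0.88(1000 − 0.63x), giving x(1 − 0.63·0.88) = 1000(1 − 0.88).
So x = 1000 × 0.12 / 0.4456 ≈ 269.2998, and Alice receives 1000 − x ≈ 730.7002.

269.30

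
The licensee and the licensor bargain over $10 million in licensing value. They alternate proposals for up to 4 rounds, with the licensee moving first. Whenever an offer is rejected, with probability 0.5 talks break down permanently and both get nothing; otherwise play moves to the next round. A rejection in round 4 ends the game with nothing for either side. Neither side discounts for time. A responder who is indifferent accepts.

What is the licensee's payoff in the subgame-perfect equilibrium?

By backward induction:
Round 4 (the licensor proposes): the licensee will accept anything ≥ 0, so the licensor offers 0 and keeps 10.
Round 3 (the licensee proposes): rejecting gives the licensor an expected 0.5 × 10 = 5; the licensee offers that and keeps 5.
Round 2 (the licensor proposes): rejecting gives the licensee an expected 0.5 × 5 = 2.5; the licensor offers that and keeps 7.5.
Round 1 (the licensee proposes): rejecting gives the licensor an expected 0.5 × 7.5 = 3.75, so the licensee offers 3.75, keeping 6.25.

6.25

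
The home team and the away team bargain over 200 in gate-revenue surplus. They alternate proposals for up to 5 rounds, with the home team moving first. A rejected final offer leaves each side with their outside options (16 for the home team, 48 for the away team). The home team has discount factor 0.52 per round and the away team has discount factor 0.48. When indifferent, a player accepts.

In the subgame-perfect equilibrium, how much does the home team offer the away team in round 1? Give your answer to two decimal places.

Round 5 (the home team proposes): the away team gets 48 if talks fail, so the home team offers 48 and keeps 152.
Round 4 (the away team proposes): the home team can get 152 next round, worth 0.52 × 152 = 79.04 now; the away team offers that and keeps 120.96.
Round 3 (the home team proposes): the away team can get 120.96 next round, worth 0.48 × 120.96 = 58.0608 now, so the home team offers 58.0608, keeping 141.9392.
Round 2 (the away team proposes): the home team can get 141.9392 next round, worth 0.52 × 141.9392 = 73.808384 now, so the away team offers 73.808384, keeping 126.191616.
Round 1 (the home team proposes): the away team can get 126.191616 next round, worth 0.48 × 126.191616 = 60.57197568 now. The home team offers 60.57197568 and keeps 200 − 60.57197568 = 139.42802432.

60.57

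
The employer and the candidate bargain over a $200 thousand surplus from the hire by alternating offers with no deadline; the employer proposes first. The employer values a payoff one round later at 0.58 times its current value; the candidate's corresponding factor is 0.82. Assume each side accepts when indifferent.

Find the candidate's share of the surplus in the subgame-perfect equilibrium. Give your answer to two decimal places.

131.35

Let x be the employer's share when the employer proposes and y be the candidate's share when the candidate proposes.
The candidate accepts iff offered ≥ 0.82·y, so x = 200 − 0.82y. Symmetrically y = 200 − 0.58x.
Substituting: x = 200 − 0.82(200 − 0.58x), giving x(1 − 0.58·0.82) = 200(1 − 0.82).
So x = 200 × 0.18 / 0.5244 ≈ 68.6499, and the candidate receives 200 − x ≈ 131.3501.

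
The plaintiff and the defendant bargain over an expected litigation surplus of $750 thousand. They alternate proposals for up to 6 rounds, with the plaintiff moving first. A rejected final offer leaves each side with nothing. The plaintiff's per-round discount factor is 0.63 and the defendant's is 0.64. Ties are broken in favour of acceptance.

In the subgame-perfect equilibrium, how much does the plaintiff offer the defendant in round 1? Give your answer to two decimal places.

Round 6 (the defendant proposes): the plaintiff will accept anything ≥ 0, so the defendant offers 0 and keeps 750.
Round 5 (the plaintiff proposes): the defendant can get 750 next round, worth 0.64 × 750 = 480 now. The plaintiff offers 480 and keeps 750 − 480 = 270.
Round 4 (the defendant proposes): the plaintiff can get 270 next round, worth 0.63 × 270 = 170.1 now; the defendant offers that and keeps 579.9.
Round 3 (the plaintiff proposes): the defendant can get 579.9 next round, worth 0.64 × 579.9 = 371.136 now; the plaintiff offers that and keeps 378.864.
Round 2 (the defendant proposes): the plaintiff can get 378.864 next round, worth 0.63 × 378.864 = 238.68432 now, so the defendant offers 238.68432, keeping 511.31568.
Round 1 (the plaintiff proposes): the defendant can get 511.31568 next round, worth 0.64 × 511.31568 = 327.2420352 now; the plaintiff offers that and keeps 422.7579648.

327.24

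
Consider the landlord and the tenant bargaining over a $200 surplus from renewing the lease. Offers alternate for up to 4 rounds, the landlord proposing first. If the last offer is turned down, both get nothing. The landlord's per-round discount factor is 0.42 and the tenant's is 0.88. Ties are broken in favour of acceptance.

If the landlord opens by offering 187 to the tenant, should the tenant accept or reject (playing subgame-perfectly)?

Accept

Round 4 (the tenant proposes): rejection yields 0 for the landlord; the tenant offers 0 and keeps 200.
Round 3 (the landlord proposes): the tenant can get 200 next round, worth 0.88 × 200 = 176 now, so the landlord offers 176, keeping 24.
Round 2 (the tenant proposes): the landlord can get 24 next round, worth 0.42 × 24 = 10.08 now; the tenant offers that and keeps 189.92.
So by rejecting in round 1, the tenant gets 189.92 next round, worth 0.88 × 189.92 = 167.1296 now.
Offer 187 ≥ 167.1296, so the tenant accepts.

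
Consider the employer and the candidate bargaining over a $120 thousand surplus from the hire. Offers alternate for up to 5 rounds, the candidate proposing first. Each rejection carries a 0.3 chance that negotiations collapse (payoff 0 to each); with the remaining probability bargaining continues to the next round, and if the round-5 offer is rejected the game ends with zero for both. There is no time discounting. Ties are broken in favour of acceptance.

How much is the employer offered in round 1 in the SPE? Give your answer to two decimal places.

Round 5 (the candidate proposes): rejection yields 0 for the employer; the candidate offers 0 and keeps 120.
Round 4 (the employer proposes): rejecting gives the candidate an expected 0.7 × 120 = 84; the employer offers that and keeps 36.
Round 3 (the candidate proposes): rejecting gives the employer an expected 0.7 × 36 = 25.2, so the candidate offers 25.2, keeping 94.8.
Round 2 (the employer proposes): rejecting gives the candidate an expected 0.7 × 94.8 = 66.36, so the employer offers 66.36, keeping 53.64.
Round 1 (the candidate proposes): rejecting gives the employer an expected 0.7 × 53.64 = 37.548; the candidate offers that and keeps 82.452.

37.55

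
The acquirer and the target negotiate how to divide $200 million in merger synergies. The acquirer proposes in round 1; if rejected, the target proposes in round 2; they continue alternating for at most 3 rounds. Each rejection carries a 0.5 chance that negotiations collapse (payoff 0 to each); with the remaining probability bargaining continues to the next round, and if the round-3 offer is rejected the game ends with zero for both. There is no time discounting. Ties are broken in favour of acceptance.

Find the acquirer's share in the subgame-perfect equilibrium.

Round 3 (the acquirer proposes): rejection yields 0 for the target; the acquirer offers 0 and keeps 200.
Round 2 (the target proposes): rejecting gives the acquirer an expected 0.5 × 200 = 100; the target offers that and keeps 100.
Round 1 (the acquirer proposes): rejecting gives the target an expected 0.5 × 100 = 50, so the acquirer offers 50, keeping 150.

150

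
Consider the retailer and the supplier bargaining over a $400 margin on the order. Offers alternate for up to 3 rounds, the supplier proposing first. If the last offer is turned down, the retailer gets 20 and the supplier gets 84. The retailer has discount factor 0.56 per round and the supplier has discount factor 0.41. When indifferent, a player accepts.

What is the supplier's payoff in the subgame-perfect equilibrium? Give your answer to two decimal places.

263.25

Round 3 (the supplier proposes): the retailer gets 20 if talks fail, so the supplier offers 20 and keeps 380.
Round 2 (the retailer proposes): the supplier can get 380 next round, worth 0.41 × 380 = 155.8 now. The retailer offers 155.8 and keeps 400 − 155.8 = 244.2.
Round 1 (the supplier proposes): the retailer can get 244.2 next round, worth 0.56 × 244.2 = 136.752 now, so the supplier offers 136.752, keeping 263.248.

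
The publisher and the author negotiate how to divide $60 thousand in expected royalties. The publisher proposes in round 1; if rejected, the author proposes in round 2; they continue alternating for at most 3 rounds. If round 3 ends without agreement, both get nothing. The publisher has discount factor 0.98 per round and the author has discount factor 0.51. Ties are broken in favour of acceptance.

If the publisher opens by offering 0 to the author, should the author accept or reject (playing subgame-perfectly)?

Reject

Round 3 (the publisher proposes): the author will accept anything ≥ 0, so the publisher offers 0 and keeps 60.
Round 2 (the author proposes): the publisher can get 60 next round, worth 0.98 × 60 = 58.8 now; the author offers that and keeps 1.2.
So by rejecting in round 1, the author gets 1.2 next round, worth 0.51 × 1.2 = 0.612 now.
Offer 0 < 0.612, so the author rejects.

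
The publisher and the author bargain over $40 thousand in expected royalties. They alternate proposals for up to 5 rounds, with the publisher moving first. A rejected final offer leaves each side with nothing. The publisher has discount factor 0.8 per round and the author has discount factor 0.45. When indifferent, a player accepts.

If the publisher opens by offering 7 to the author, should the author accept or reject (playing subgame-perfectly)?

Round 5 (the publisher proposes): the author will accept anything ≥ 0, so the publisher offers 0 and keeps 40.
Round 4 (the author proposes): the publisher can get 40 next round, worth 0.8 × 40 = 32 now. The author offers 32 and keeps 40 − 32 = 8.
Round 3 (the publisher proposes): the author can get 8 next round, worth 0.45 × 8 = 3.6 now, so the publisher offers 3.6, keeping 36.4.
Round 2 (the author proposes): the publisher can get 36.4 next round, worth 0.8 × 36.4 = 29.12 now; the author offers that and keeps 10.88.
So by rejecting in round 1, the author gets 10.88 next round, worth 0.45 × 10.88 = 4.896 now.
Offer 7 ≥ 4.896, so the author accepts.

Accept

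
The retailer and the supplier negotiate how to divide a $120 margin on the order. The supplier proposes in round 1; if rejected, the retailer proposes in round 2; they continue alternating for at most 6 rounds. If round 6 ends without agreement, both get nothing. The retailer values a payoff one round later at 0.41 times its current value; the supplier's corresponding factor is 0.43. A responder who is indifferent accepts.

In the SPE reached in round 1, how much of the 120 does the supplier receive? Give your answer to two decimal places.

Round 6 (the retailer proposes): the supplier will accept anything ≥ 0, so the retailer offers 0 and keeps 120.
Round 5 (the supplier proposes): the retailer can get 120 next round, worth 0.41 × 120 = 49.2 now, so the supplier offers 49.2, keeping 70.8.
Round 4 (the retailer proposes): the supplier can get 70.8 next round, worth 0.43 × 70.8 = 30.444 now; the retailer offers that and keeps 89.556.
Round 3 (the supplier proposes): the retailer can get 89.556 next round, worth 0.41 × 89.556 = 36.71796 now. The supplier offers 36.71796 and keeps 120 − 36.71796 = 83.28204.
Round 2 (the retailer proposes): the supplier can get 83.28204 next round, worth 0.43 × 83.28204 = 35.8112772 now. The retailer offers 35.8112772 and keeps 120 − 35.8112772 = 84.1887228.
Round 1 (the supplier proposes): the retailer can get 84.1887228 next round, worth 0.41 × 84.1887228 = 34.517376348 now; the supplier offers that and keeps 85.482623652.

85.48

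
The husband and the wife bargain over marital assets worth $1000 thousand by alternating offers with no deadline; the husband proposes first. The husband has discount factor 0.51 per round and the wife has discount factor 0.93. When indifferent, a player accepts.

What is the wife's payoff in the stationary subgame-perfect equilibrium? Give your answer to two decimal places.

Let x be the husband's share when the husband proposes and y be the wife's share when the wife proposes.
The wife accepts iff offered ≥ 0.93·y, so x = 1000 − 0.93y. Symmetrically y = 1000 − 0.51x.
Substituting: x = 1000 − 0.93(1000 − 0.51x), giving x(1 − 0.51·0.93) = 1000(1 − 0.93).
So x = 1000 × 0.07 / 0.5257 ≈ 133.1558, and the wife receives 1000 − x ≈ 866.8442.

866.84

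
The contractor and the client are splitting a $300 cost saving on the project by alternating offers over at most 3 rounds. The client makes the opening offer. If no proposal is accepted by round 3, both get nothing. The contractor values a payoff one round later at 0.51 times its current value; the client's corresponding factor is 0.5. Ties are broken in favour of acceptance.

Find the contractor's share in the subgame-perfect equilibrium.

Solve by backward induction from round 3.
Round 3 (the client proposes): the contractor will accept anything ≥ 0, so the client offers 0 and keeps 300.
Round 2 (the contractor proposes): the client can get 300 next round, worth 0.5 × 300 = 150 now. The contractor offers 150 and keeps 300 − 150 = 150.
Round 1 (the client proposes): the contractor can get 150 next round, worth 0.51 × 150 = 76.5 now; the client offers that and keeps 223.5.

76.5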